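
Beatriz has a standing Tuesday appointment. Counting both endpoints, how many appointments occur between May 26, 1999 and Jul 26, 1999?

May 26, 1999 is a Wednesday.
That's 62 days from start to end, counting both.
62 = 7 × 8 + 6, so there are 8 full weeks plus 6 extra days.
Each full week contributes one Tuesday: 8 so far.
The 6 extra days are Wednesday, Thursday, Friday, Saturday, Sunday, Monday — none qualify.
Total: 8 + 0 = 8.

8 Tuesdays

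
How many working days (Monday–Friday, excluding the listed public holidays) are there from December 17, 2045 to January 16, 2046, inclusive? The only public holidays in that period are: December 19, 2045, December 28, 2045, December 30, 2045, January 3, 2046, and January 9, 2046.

18

December 17, 2045 is a Sunday.
The range spans 31 days (inclusive of both endpoints).
31 = 7 × 4 + 3, so there are 4 full weeks plus 3 extra days.
Each full week contributes 5 weekdays (Mon–Fri): 4 × 5 = 20.
The 3 extra days are Sunday, Monday, Tuesday — 2 of them qualify.
Total: 20 + 2 = 22.
Holidays: December 19, 2045 (Tue); December 28, 2045 (Thu); December 30, 2045 (Sat); January 3, 2046 (Wed); January 9, 2046 (Tue).
4 of the 5 holidays fall on weekdays; the rest are weekends and were already excluded.
Business days: 22 − 4 = 18.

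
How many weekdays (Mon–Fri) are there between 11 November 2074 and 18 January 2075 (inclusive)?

50

11 November 2074 is a Sunday.
From 11 November 2074 to 18 January 2075 is 69 days inclusive.
69 = 7 × 9 + 6, so there are 9 full weeks plus 6 extra days.
Each full week contributes 5 weekdays (Mon–Fri): 9 × 5 = 45.
The 6 extra days are Sun, Mon, Tue, Wed, Thu, Fri — 5 of them qualify.
Total: 45 + 5 = 50.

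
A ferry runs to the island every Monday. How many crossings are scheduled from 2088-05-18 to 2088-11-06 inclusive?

2088-05-18 is a Tuesday.
From 2088-05-18 to 2088-11-06 is 173 days inclusive.
173 = 7 × 24 + 5, so there are 24 full weeks plus 5 extra days.
Each full week contributes one Monday: 24 so far.
The 5 extra days are Tue, Wed, Thu, Fri, Sat — none qualify.
Total: 24 + 0 = 24.

24 Mondays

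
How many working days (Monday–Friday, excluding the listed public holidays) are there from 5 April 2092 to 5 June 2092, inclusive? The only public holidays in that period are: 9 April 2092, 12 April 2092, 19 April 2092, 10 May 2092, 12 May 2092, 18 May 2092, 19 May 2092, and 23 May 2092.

40

5 April 2092 is a Saturday.
The range spans 62 days (inclusive of both endpoints).
62 = 7 × 8 + 6, so there are 8 full weeks plus 6 extra days.
Each full week contributes 5 weekdays (Mon–Fri): 8 × 5 = 40.
The 6 extra days are Sat, Sun, Mon, Tue, Wed, Thu — 4 of them qualify.
Total: 40 + 4 = 44.
Holidays: 9 April 2092 (Wed); 12 April 2092 (Sat); 19 April 2092 (Sat); 10 May 2092 (Sat); 12 May 2092 (Mon); 18 May 2092 (Sun); 19 May 2092 (Mon); 23 May 2092 (Fri).
4 of the 8 holidays fall on weekdays; the rest are weekends and were already excluded.
Business days: 44 − 4 = 40.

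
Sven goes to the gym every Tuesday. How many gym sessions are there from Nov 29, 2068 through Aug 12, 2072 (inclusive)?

Nov 29, 2068 is a Thursday.
The range spans 1353 days (inclusive of both endpoints).
1353 = 7 × 193 + 2, so there are 193 full weeks plus 2 extra days.
Each full week contributes one Tuesday: 193 so far.
The 2 extra days are Thu, Fri — none qualify.
Total: 193 + 0 = 193.

193 Tuesdays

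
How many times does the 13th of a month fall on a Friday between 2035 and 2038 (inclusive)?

7

Friday-the-13ths by year:
2035: Apr, Jul
2036: Jun
2037: Feb, Mar, Nov
2038: Aug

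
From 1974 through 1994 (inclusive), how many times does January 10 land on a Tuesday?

3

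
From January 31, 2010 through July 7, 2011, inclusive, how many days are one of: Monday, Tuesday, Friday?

January 31, 2010 is a Sunday.
From January 31, 2010 to July 7, 2011 is 523 days inclusive.
523 = 7 × 74 + 5, so there are 74 full weeks plus 5 extra days.
Each full week contributes 3 days from the set (Mon, Tue, Fri): 74 × 3 = 222.
The 5 extra days are Sun, Mon, Tue, Wed, Thu — 2 of them qualify.
Total: 222 + 2 = 224.

224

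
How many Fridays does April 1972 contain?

1972-04-01 is a Saturday.
That's 30 days from start to end, counting both.
30 = 7 × 4 + 2, so there are 4 full weeks plus 2 extra days.
Each full week contributes one Friday: 4 so far.
The 2 extra days are Saturday, Sunday — none qualify.
Total: 4 + 0 = 4.

4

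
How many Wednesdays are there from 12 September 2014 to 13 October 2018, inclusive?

12 September 2014 is a Friday.
From 12 September 2014 to 13 October 2018 is 1493 days inclusive.
1493 = 7 × 213 + 2, so there are 213 full weeks plus 2 extra days.
Each full week contributes one Wednesday: 213 so far.
The 2 extra days are Friday, Saturday — none qualify.
Total: 213 + 0 = 213.

213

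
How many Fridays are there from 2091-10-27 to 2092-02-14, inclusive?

2091-10-27 is a Saturday.
The range spans 111 days (inclusive of both endpoints).
111 = 7 × 15 + 6, so there are 15 full weeks plus 6 extra days.
Each full week contributes one Friday: 15 so far.
The 6 extra days are Saturday, Sunday, Monday, Tuesday, Wednesday, Thursday — none qualify.
Total: 15 + 0 = 15.

15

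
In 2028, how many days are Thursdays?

52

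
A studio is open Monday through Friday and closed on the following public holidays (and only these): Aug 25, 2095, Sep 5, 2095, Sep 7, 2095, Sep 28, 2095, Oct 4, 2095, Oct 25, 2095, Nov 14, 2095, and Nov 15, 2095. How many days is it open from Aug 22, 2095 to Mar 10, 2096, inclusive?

Aug 22, 2095 is a Monday.
The range spans 202 days (inclusive of both endpoints).
202 = 7 × 28 + 6, so there are 28 full weeks plus 6 extra days.
Each full week contributes 5 weekdays (Mon–Fri): 28 × 5 = 140.
The 6 extra days are Monday, Tuesday, Wednesday, Thursday, Friday, Saturday — 5 of them qualify.
Total: 140 + 5 = 145.
Holidays: Aug 25, 2095 (Thu); Sep 5, 2095 (Mon); Sep 7, 2095 (Wed); Sep 28, 2095 (Wed); Oct 4, 2095 (Tue); Oct 25, 2095 (Tue); Nov 14, 2095 (Mon); Nov 15, 2095 (Tue).
All 8 holidays fall on weekdays, so subtract 8.
Business days: 145 − 8 = 137.

137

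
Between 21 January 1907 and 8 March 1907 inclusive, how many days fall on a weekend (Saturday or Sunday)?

12

21 January 1907 is a Monday.
That's 47 days from start to end, counting both.
47 = 7 × 6 + 5, so there are 6 full weeks plus 5 extra days.
Each full week contributes 2 weekend days (Sat, Sun): 6 × 2 = 12.
The 5 extra days are Monday, Tuesday, Wednesday, Thursday, Friday — none qualify.
Total: 12 + 0 = 12.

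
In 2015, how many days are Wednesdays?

1 January 2015 is a Thursday.
The range spans 365 days (inclusive of both endpoints).
365 = 7 × 52 + 1, so there are 52 full weeks plus 1 extra day.
Each full week contributes one Wednesday: 52 so far.
The 1 extra day is Thursday — none qualify.
Total: 52 + 0 = 52.

52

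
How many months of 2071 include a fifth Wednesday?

A month has five Wednesdays exactly when Wednesday falls within its first (length − 28) days.
Jan: 31 days, starts Thu → 5 of Thu, Fri, Sat
Feb: 28 days, starts Sun → 5 of (none)
Mar: 31 days, starts Sun → 5 of Sun, Mon, Tue
Apr: 30 days, starts Wed → 5 of Wed, Thu ✓
May: 31 days, starts Fri → 5 of Fri, Sat, Sun
Jun: 30 days, starts Mon → 5 of Mon, Tue
Jul: 31 days, starts Wed → 5 of Wed, Thu, Fri ✓
Aug: 31 days, starts Sat → 5 of Sat, Sun, Mon
Sep: 30 days, starts Tue → 5 of Tue, Wed ✓
Oct: 31 days, starts Thu → 5 of Thu, Fri, Sat
Nov: 30 days, starts Sun → 5 of Sun, Mon
Dec: 31 days, starts Tue → 5 of Tue, Wed, Thu ✓
Months with five Wednesdays: Apr, Jul, Sep, Dec.

4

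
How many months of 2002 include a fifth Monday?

4

A month has five Mondays exactly when Monday falls within its first (length − 28) days.
Jan: 31 days, starts Tue → 5 of Tue, Wed, Thu
Feb: 28 days, starts Fri → 5 of (none)
Mar: 31 days, starts Fri → 5 of Fri, Sat, Sun
Apr: 30 days, starts Mon → 5 of Mon, Tue ✓
May: 31 days, starts Wed → 5 of Wed, Thu, Fri
Jun: 30 days, starts Sat → 5 of Sat, Sun
Jul: 31 days, starts Mon → 5 of Mon, Tue, Wed ✓
Aug: 31 days, starts Thu → 5 of Thu, Fri, Sat
Sep: 30 days, starts Sun → 5 of Sun, Mon ✓
Oct: 31 days, starts Tue → 5 of Tue, Wed, Thu
Nov: 30 days, starts Fri → 5 of Fri, Sat
Dec: 31 days, starts Sun → 5 of Sun, Mon, Tue ✓
Months with five Mondays: Apr, Jul, Sep, Dec.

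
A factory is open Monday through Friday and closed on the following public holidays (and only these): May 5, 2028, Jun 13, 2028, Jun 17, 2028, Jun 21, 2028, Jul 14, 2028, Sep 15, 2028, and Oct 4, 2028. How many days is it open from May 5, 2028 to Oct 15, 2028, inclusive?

110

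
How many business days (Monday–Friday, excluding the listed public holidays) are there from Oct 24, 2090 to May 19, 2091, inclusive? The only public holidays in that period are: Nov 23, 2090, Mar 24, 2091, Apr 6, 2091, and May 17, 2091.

Oct 24, 2090 is a Tuesday.
From Oct 24, 2090 to May 19, 2091 is 208 days inclusive.
208 = 7 × 29 + 5, so there are 29 full weeks plus 5 extra days.
Each full week contributes 5 weekdays (Mon–Fri): 29 × 5 = 145.
The 5 extra days are Tue, Wed, Thu, Fri, Sat — 4 of them qualify.
Total: 145 + 4 = 149.
Holidays: Nov 23, 2090 (Thu); Mar 24, 2091 (Sat); Apr 6, 2091 (Fri); May 17, 2091 (Thu).
3 of the 4 holidays fall on weekdays; the rest are weekends and were already excluded.
Business days: 149 − 3 = 146.

146 business days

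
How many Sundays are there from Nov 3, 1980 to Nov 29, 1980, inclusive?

3

Nov 3, 1980 is a Monday.
From Nov 3, 1980 to Nov 29, 1980 is 27 days inclusive.
27 = 7 × 3 + 6, so there are 3 full weeks plus 6 extra days.
Each full week contributes one Sunday: 3 so far.
The 6 extra days are Mon, Tue, Wed, Thu, Fri, Sat — none qualify.
Total: 3 + 0 = 3.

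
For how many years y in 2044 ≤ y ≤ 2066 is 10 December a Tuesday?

Day of week of December 10 in each year:
2044: Sat, 2045: Sun, 2046: Mon, 2047: Tue ✓, 2048: Thu, 2049: Fri, 2050: Sat, 2051: Sun, 2052: Tue ✓, 2053: Wed, 2054: Thu, 2055: Fri, 2056: Sun, 2057: Mon, 2058: Tue ✓, 2059: Wed, 2060: Fri, 2061: Sat, 2062: Sun, 2063: Mon, 2064: Wed, 2065: Thu, 2066: Fri
Tuesdays: 2047, 2052, 2058.

3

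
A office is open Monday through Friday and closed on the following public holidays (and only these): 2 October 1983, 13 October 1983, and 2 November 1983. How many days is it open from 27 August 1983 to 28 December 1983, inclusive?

86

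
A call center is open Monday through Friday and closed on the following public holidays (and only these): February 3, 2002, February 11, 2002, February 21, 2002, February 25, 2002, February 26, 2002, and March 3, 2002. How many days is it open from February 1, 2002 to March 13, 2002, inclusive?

25 business days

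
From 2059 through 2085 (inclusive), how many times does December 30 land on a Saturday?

Day of week of December 30 in each year:
2059: Tue, 2060: Thu, 2061: Fri, 2062: Sat ✓, 2063: Sun, 2064: Tue, 2065: Wed, 2066: Thu, 2067: Fri, 2068: Sun, 2069: Mon, 2070: Tue, 2071: Wed, 2072: Fri, 2073: Sat ✓, 2074: Sun, 2075: Mon, 2076: Wed, 2077: Thu, 2078: Fri, 2079: Sat ✓, 2080: Mon, 2081: Tue, 2082: Wed, 2083: Thu, 2084: Sat ✓, 2085: Sun
Saturdays: 2062, 2073, 2079, 2084.

4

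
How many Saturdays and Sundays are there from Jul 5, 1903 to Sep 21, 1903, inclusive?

Jul 5, 1903 is a Sunday.
From Jul 5, 1903 to Sep 21, 1903 is 79 days inclusive.
79 = 7 × 11 + 2, so there are 11 full weeks plus 2 extra days.
Each full week contributes 2 weekend days (Sat, Sun): 11 × 2 = 22.
The 2 extra days are Sun, Mon — 1 of them qualifies.
Total: 22 + 1 = 23.

23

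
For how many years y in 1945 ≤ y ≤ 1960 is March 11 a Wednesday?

Day of week of March 11 in each year:
1945: Sun, 1946: Mon, 1947: Tue, 1948: Thu, 1949: Fri, 1950: Sat, 1951: Sun, 1952: Tue, 1953: Wed ✓, 1954: Thu, 1955: Fri, 1956: Sun, 1957: Mon, 1958: Tue, 1959: Wed ✓, 1960: Fri
Wednesdays: 1953, 1959.

2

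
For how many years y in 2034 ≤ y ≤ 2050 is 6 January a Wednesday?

Day of week of January 6 in each year:
2034: Fri, 2035: Sat, 2036: Sun, 2037: Tue, 2038: Wed ✓, 2039: Thu, 2040: Fri, 2041: Sun, 2042: Mon, 2043: Tue, 2044: Wed ✓, 2045: Fri, 2046: Sat, 2047: Sun, 2048: Mon, 2049: Wed ✓, 2050: Thu
Wednesdays: 2038, 2044, 2049.

3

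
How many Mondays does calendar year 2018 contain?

53

January 1, 2018 is a Monday.
That's 365 days from start to end, counting both.
365 = 7 × 52 + 1, so there are 52 full weeks plus 1 extra day.
Each full week contributes one Monday: 52 so far.
The 1 extra day is Monday — 1 of them qualifies.
Total: 52 + 1 = 53.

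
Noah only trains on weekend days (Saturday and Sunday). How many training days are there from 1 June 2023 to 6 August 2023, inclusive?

1 June 2023 is a Thursday.
That's 67 days from start to end, counting both.
67 = 7 × 9 + 4, so there are 9 full weeks plus 4 extra days.
Each full week contributes 2 weekend days (Sat, Sun): 9 × 2 = 18.
The 4 extra days are Thursday, Friday, Saturday, Sunday — 2 of them qualify.
Total: 18 + 2 = 20.

20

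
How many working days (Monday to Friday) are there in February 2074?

1 February 2074 is a Thursday.
The range spans 28 days (inclusive of both endpoints).
28 = 7 × 4, so the span is exactly 4 full weeks.
Each full week contributes 5 weekdays (Mon–Fri): 4 × 5 = 20.

20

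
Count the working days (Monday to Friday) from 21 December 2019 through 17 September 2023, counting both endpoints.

21 December 2019 is a Saturday.
From 21 December 2019 to 17 September 2023 is 1367 days inclusive.
1367 = 7 × 195 + 2, so there are 195 full weeks plus 2 extra days.
Each full week contributes 5 weekdays (Mon–Fri): 195 × 5 = 975.
The 2 extra days are Saturday, Sunday — none qualify.
Total: 975 + 0 = 975.

975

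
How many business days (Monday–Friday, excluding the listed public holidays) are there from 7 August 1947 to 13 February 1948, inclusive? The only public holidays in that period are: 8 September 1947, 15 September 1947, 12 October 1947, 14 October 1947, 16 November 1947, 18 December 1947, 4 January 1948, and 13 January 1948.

132 business days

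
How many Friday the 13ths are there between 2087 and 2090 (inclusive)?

6

Friday-the-13ths by year:
2087: Jun
2088: Feb, Aug
2089: May
2090: Jan, Oct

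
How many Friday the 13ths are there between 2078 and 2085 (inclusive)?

Friday-the-13ths by year:
2078: May
2079: Jan, Oct
2080: Sep, Dec
2081: Jun
2082: Feb, Mar, Nov
2083: Aug
2084: Oct
2085: Apr, Jul

13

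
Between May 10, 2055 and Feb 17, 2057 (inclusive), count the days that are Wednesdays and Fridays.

May 10, 2055 is a Monday.
The range spans 650 days (inclusive of both endpoints).
650 = 7 × 92 + 6, so there are 92 full weeks plus 6 extra days.
Each full week contributes 2 days from the set (Wed, Fri): 92 × 2 = 184.
The 6 extra days are Mon, Tue, Wed, Thu, Fri, Sat — 2 of them qualify.
Total: 184 + 2 = 186.

186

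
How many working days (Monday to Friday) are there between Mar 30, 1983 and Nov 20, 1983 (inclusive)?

Mar 30, 1983 is a Wednesday.
The range spans 236 days (inclusive of both endpoints).
236 = 7 × 33 + 5, so there are 33 full weeks plus 5 extra days.
Each full week contributes 5 weekdays (Mon–Fri): 33 × 5 = 165.
The 5 extra days are Wed, Thu, Fri, Sat, Sun — 3 of them qualify.
Total: 165 + 3 = 168.

168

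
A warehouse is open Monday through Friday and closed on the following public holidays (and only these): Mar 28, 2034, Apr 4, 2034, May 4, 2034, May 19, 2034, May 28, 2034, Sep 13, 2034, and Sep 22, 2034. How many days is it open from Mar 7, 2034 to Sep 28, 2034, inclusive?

Mar 7, 2034 is a Tuesday.
From Mar 7, 2034 to Sep 28, 2034 is 206 days inclusive.
206 = 7 × 29 + 3, so there are 29 full weeks plus 3 extra days.
Each full week contributes 5 weekdays (Mon–Fri): 29 × 5 = 145.
The 3 extra days are Tuesday, Wednesday, Thursday — 3 of them qualify.
Total: 145 + 3 = 148.
Holidays: Mar 28, 2034 (Tue); Apr 4, 2034 (Tue); May 4, 2034 (Thu); May 19, 2034 (Fri); May 28, 2034 (Sun); Sep 13, 2034 (Wed); Sep 22, 2034 (Fri).
6 of the 7 holidays fall on weekdays; the rest are weekends and were already excluded.
Business days: 148 − 6 = 142.

142 business days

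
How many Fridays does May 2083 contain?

May 1, 2083 is a Saturday.
The range spans 31 days (inclusive of both endpoints).
31 = 7 × 4 + 3, so there are 4 full weeks plus 3 extra days.
Each full week contributes one Friday: 4 so far.
The 3 extra days are Sat, Sun, Mon — none qualify.
Total: 4 + 0 = 4.

4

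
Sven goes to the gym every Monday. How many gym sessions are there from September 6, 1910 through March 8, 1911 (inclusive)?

26

September 6, 1910 is a Tuesday.
From September 6, 1910 to March 8, 1911 is 184 days inclusive.
184 = 7 × 26 + 2, so there are 26 full weeks plus 2 extra days.
Each full week contributes one Monday: 26 so far.
The 2 extra days are Tue, Wed — none qualify.
Total: 26 + 0 = 26.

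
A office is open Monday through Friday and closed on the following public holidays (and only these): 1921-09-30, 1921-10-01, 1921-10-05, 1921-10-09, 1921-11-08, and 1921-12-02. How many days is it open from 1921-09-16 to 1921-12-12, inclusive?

58

1921-09-16 is a Friday.
That's 88 days from start to end, counting both.
88 = 7 × 12 + 4, so there are 12 full weeks plus 4 extra days.
Each full week contributes 5 weekdays (Mon–Fri): 12 × 5 = 60.
The 4 extra days are Friday, Saturday, Sunday, Monday — 2 of them qualify.
Total: 60 + 2 = 62.
Holidays: 1921-09-30 (Fri); 1921-10-01 (Sat); 1921-10-05 (Wed); 1921-10-09 (Sun); 1921-11-08 (Tue); 1921-12-02 (Fri).
4 of the 6 holidays fall on weekdays; the rest are weekends and were already excluded.
Business days: 62 − 4 = 58.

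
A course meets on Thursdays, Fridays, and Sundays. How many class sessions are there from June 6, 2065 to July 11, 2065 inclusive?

June 6, 2065 is a Saturday.
The range spans 36 days (inclusive of both endpoints).
36 = 7 × 5 + 1, so there are 5 full weeks plus 1 extra day.
Each full week contributes 3 days from the set (Thu, Fri, Sun): 5 × 3 = 15.
The 1 extra day is Sat — none qualify.
Total: 15 + 0 = 15.

15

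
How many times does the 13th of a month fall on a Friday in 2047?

2

The 13th falls on a Friday when the month's 13th has weekday Fri.
Jan 13 is Sun; Feb 13 is Wed; Mar 13 is Wed; Apr 13 is Sat; May 13 is Mon; Jun 13 is Thu; Jul 13 is Sat; Aug 13 is Tue; Sep 13 is Fri ✓; Oct 13 is Sun; Nov 13 is Wed; Dec 13 is Fri ✓.
Friday the 13ths: Sep, Dec.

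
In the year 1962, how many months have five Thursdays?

4

A month has five Thursdays exactly when Thursday falls within its first (length − 28) days.
Jan: 31 days, starts Mon → 5 of Mon, Tue, Wed
Feb: 28 days, starts Thu → 5 of (none)
Mar: 31 days, starts Thu → 5 of Thu, Fri, Sat ✓
Apr: 30 days, starts Sun → 5 of Sun, Mon
May: 31 days, starts Tue → 5 of Tue, Wed, Thu ✓
Jun: 30 days, starts Fri → 5 of Fri, Sat
Jul: 31 days, starts Sun → 5 of Sun, Mon, Tue
Aug: 31 days, starts Wed → 5 of Wed, Thu, Fri ✓
Sep: 30 days, starts Sat → 5 of Sat, Sun
Oct: 31 days, starts Mon → 5 of Mon, Tue, Wed
Nov: 30 days, starts Thu → 5 of Thu, Fri ✓
Dec: 31 days, starts Sat → 5 of Sat, Sun, Mon
Months with five Thursdays: Mar, May, Aug, Nov.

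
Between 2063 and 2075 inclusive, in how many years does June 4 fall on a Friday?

Day of week of June 4 in each year:
2063: Mon, 2064: Wed, 2065: Thu, 2066: Fri ✓, 2067: Sat, 2068: Mon, 2069: Tue, 2070: Wed, 2071: Thu, 2072: Sat, 2073: Sun, 2074: Mon, 2075: Tue
Fridays: 2066.

1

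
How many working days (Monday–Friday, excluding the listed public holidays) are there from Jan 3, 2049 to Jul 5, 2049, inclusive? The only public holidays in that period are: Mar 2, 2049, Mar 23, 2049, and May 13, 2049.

128

Jan 3, 2049 is a Sunday.
From Jan 3, 2049 to Jul 5, 2049 is 184 days inclusive.
184 = 7 × 26 + 2, so there are 26 full weeks plus 2 extra days.
Each full week contributes 5 weekdays (Mon–Fri): 26 × 5 = 130.
The 2 extra days are Sun, Mon — 1 of them qualifies.
Total: 130 + 1 = 131.
Holidays: Mar 2, 2049 (Tue); Mar 23, 2049 (Tue); May 13, 2049 (Thu).
All 3 holidays fall on weekdays, so subtract 3.
Business days: 131 − 3 = 128.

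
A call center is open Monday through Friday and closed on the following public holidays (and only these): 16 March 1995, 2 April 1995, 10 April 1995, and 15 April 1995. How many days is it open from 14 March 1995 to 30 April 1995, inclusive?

32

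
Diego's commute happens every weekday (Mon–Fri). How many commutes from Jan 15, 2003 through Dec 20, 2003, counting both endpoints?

243 weekdays

Jan 15, 2003 is a Wednesday.
The range spans 340 days (inclusive of both endpoints).
340 = 7 × 48 + 4, so there are 48 full weeks plus 4 extra days.
Each full week contributes 5 weekdays (Mon–Fri): 48 × 5 = 240.
The 4 extra days are Wednesday, Thursday, Friday, Saturday — 3 of them qualify.
Total: 240 + 3 = 243.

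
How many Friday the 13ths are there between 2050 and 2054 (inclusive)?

9

Friday-the-13ths by year:
2050: May
2051: Jan, Oct
2052: Sep, Dec
2053: Jun
2054: Feb, Mar, Nov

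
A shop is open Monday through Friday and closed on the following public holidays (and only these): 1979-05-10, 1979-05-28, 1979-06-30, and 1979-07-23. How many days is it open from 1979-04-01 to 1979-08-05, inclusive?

87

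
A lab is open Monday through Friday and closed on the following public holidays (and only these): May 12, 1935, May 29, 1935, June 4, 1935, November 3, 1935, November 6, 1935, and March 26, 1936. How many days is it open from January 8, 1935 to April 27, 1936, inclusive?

January 8, 1935 is a Tuesday.
The range spans 476 days (inclusive of both endpoints).
476 = 7 × 68, so the span is exactly 68 full weeks.
Each full week contributes 5 weekdays (Mon–Fri): 68 × 5 = 340.
Holidays: May 12, 1935 (Sun); May 29, 1935 (Wed); June 4, 1935 (Tue); November 3, 1935 (Sun); November 6, 1935 (Wed); March 26, 1936 (Thu).
4 of the 6 holidays fall on weekdays; the rest are weekends and were already excluded.
Business days: 340 − 4 = 336.

336 business days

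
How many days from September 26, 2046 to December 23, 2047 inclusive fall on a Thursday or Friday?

September 26, 2046 is a Wednesday.
The range spans 454 days (inclusive of both endpoints).
454 = 7 × 64 + 6, so there are 64 full weeks plus 6 extra days.
Each full week contributes 2 days from the set (Thu, Fri): 64 × 2 = 128.
The 6 extra days are Wednesday, Thursday, Friday, Saturday, Sunday, Monday — 2 of them qualify.
Total: 128 + 2 = 130.

130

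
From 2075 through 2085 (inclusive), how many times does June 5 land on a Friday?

2

Day of week of June 5 in each year:
2075: Wed, 2076: Fri ✓, 2077: Sat, 2078: Sun, 2079: Mon, 2080: Wed, 2081: Thu, 2082: Fri ✓, 2083: Sat, 2084: Mon, 2085: Tue
Fridays: 2076, 2082.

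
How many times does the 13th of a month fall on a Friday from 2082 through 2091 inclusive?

Friday-the-13ths by year:
2082: Feb, Mar, Nov
2083: Aug
2084: Oct
2085: Apr, Jul
2086: Sep, Dec
2087: Jun
2088: Feb, Aug
2089: May
2090: Jan, Oct
2091: Apr, Jul

17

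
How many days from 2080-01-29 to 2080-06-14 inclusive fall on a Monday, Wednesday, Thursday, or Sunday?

2080-01-29 is a Monday.
The range spans 138 days (inclusive of both endpoints).
138 = 7 × 19 + 5, so there are 19 full weeks plus 5 extra days.
Each full week contributes 4 days from the set (Mon, Wed, Thu, Sun): 19 × 4 = 76.
The 5 extra days are Monday, Tuesday, Wednesday, Thursday, Friday — 3 of them qualify.
Total: 76 + 3 = 79.

79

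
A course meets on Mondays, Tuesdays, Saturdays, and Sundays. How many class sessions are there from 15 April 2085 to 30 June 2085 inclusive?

15 April 2085 is a Sunday.
The range spans 77 days (inclusive of both endpoints).
77 = 7 × 11, so the span is exactly 11 full weeks.
Each full week contributes 4 days from the set (Mon, Tue, Sat, Sun): 11 × 4 = 44.

44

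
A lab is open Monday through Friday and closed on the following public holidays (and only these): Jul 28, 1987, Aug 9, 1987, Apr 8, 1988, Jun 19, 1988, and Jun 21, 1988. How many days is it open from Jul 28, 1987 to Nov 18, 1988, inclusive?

341

Jul 28, 1987 is a Tuesday.
From Jul 28, 1987 to Nov 18, 1988 is 480 days inclusive.
480 = 7 × 68 + 4, so there are 68 full weeks plus 4 extra days.
Each full week contributes 5 weekdays (Mon–Fri): 68 × 5 = 340.
The 4 extra days are Tuesday, Wednesday, Thursday, Friday — 4 of them qualify.
Total: 340 + 4 = 344.
Holidays: Jul 28, 1987 (Tue); Aug 9, 1987 (Sun); Apr 8, 1988 (Fri); Jun 19, 1988 (Sun); Jun 21, 1988 (Tue).
3 of the 5 holidays fall on weekdays; the rest are weekends and were already excluded.
Business days: 344 − 3 = 341.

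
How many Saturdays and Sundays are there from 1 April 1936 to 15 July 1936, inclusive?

1 April 1936 is a Wednesday.
That's 106 days from start to end, counting both.
106 = 7 × 15 + 1, so there are 15 full weeks plus 1 extra day.
Each full week contributes 2 weekend days (Sat, Sun): 15 × 2 = 30.
The 1 extra day is Wednesday — none qualify.
Total: 30 + 0 = 30.

30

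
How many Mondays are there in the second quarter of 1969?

April 1, 1969 is a Tuesday.
From April 1, 1969 to June 30, 1969 is 91 days inclusive.
91 = 7 × 13, so the span is exactly 13 full weeks.
Each full week contributes one Monday: 13 so far.
Total: 13.

13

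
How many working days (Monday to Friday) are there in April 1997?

22

1 April 1997 is a Tuesday.
The range spans 30 days (inclusive of both endpoints).
30 = 7 × 4 + 2, so there are 4 full weeks plus 2 extra days.
Each full week contributes 5 weekdays (Mon–Fri): 4 × 5 = 20.
The 2 extra days are Tuesday, Wednesday — 2 of them qualify.
Total: 20 + 2 = 22.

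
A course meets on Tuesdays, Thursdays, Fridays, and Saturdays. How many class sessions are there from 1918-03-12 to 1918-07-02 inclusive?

1918-03-12 is a Tuesday.
From 1918-03-12 to 1918-07-02 is 113 days inclusive.
113 = 7 × 16 + 1, so there are 16 full weeks plus 1 extra day.
Each full week contributes 4 days from the set (Tue, Thu, Fri, Sat): 16 × 4 = 64.
The 1 extra day is Tuesday — 1 of them qualifies.
Total: 64 + 1 = 65.

65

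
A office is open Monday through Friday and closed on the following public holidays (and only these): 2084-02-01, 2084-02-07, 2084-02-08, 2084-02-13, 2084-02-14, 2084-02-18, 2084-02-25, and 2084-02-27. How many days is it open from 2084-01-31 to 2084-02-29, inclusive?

2084-01-31 is a Monday.
That's 30 days from start to end, counting both.
30 = 7 × 4 + 2, so there are 4 full weeks plus 2 extra days.
Each full week contributes 5 weekdays (Mon–Fri): 4 × 5 = 20.
The 2 extra days are Monday, Tuesday — 2 of them qualify.
Total: 20 + 2 = 22.
Holidays: 2084-02-01 (Tue); 2084-02-07 (Mon); 2084-02-08 (Tue); 2084-02-13 (Sun); 2084-02-14 (Mon); 2084-02-18 (Fri); 2084-02-25 (Fri); 2084-02-27 (Sun).
6 of the 8 holidays fall on weekdays; the rest are weekends and were already excluded.
Business days: 22 − 6 = 16.

16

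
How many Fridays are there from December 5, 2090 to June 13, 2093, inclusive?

132 Fridays

December 5, 2090 is a Tuesday.
From December 5, 2090 to June 13, 2093 is 922 days inclusive.
922 = 7 × 131 + 5, so there are 131 full weeks plus 5 extra days.
Each full week contributes one Friday: 131 so far.
The 5 extra days are Tue, Wed, Thu, Fri, Sat — 1 of them qualifies.
Total: 131 + 1 = 132.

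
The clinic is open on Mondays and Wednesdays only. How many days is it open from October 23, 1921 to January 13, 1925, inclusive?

337

October 23, 1921 is a Sunday.
The range spans 1179 days (inclusive of both endpoints).
1179 = 7 × 168 + 3, so there are 168 full weeks plus 3 extra days.
Each full week contributes 2 days from the set (Mon, Wed): 168 × 2 = 336.
The 3 extra days are Sun, Mon, Tue — 1 of them qualifies.
Total: 336 + 1 = 337.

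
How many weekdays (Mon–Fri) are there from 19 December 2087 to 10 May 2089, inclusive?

363 weekdays

19 December 2087 is a Friday.
The range spans 509 days (inclusive of both endpoints).
509 = 7 × 72 + 5, so there are 72 full weeks plus 5 extra days.
Each full week contributes 5 weekdays (Mon–Fri): 72 × 5 = 360.
The 5 extra days are Fri, Sat, Sun, Mon, Tue — 3 of them qualify.
Total: 360 + 3 = 363.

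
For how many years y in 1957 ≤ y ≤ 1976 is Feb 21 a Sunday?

Day of week of February 21 in each year:
1957: Thu, 1958: Fri, 1959: Sat, 1960: Sun ✓, 1961: Tue, 1962: Wed, 1963: Thu, 1964: Fri, 1965: Sun ✓, 1966: Mon, 1967: Tue, 1968: Wed, 1969: Fri, 1970: Sat, 1971: Sun ✓, 1972: Mon, 1973: Wed, 1974: Thu, 1975: Fri, 1976: Sat
Sundays: 1960, 1965, 1971.

3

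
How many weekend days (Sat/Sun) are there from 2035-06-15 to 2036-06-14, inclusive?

2035-06-15 is a Friday.
From 2035-06-15 to 2036-06-14 is 366 days inclusive.
366 = 7 × 52 + 2, so there are 52 full weeks plus 2 extra days.
Each full week contributes 2 weekend days (Sat, Sun): 52 × 2 = 104.
The 2 extra days are Fri, Sat — 1 of them qualifies.
Total: 104 + 1 = 105.

105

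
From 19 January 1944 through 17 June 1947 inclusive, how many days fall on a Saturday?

19 January 1944 is a Wednesday.
From 19 January 1944 to 17 June 1947 is 1246 days inclusive.
1246 = 7 × 178, so the span is exactly 178 full weeks.
Each full week contributes one Saturday: 178 so far.
Total: 178.

178 Saturdays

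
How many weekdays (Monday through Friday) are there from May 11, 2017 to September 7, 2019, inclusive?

607

May 11, 2017 is a Thursday.
From May 11, 2017 to September 7, 2019 is 850 days inclusive.
850 = 7 × 121 + 3, so there are 121 full weeks plus 3 extra days.
Each full week contributes 5 weekdays (Mon–Fri): 121 × 5 = 605.
The 3 extra days are Thu, Fri, Sat — 2 of them qualify.
Total: 605 + 2 = 607.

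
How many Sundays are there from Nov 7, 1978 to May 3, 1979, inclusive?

25 Sundays

Nov 7, 1978 is a Tuesday.
The range spans 178 days (inclusive of both endpoints).
178 = 7 × 25 + 3, so there are 25 full weeks plus 3 extra days.
Each full week contributes one Sunday: 25 so far.
The 3 extra days are Tuesday, Wednesday, Thursday — none qualify.
Total: 25 + 0 = 25.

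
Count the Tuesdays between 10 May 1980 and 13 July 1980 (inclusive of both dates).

9

10 May 1980 is a Saturday.
That's 65 days from start to end, counting both.
65 = 7 × 9 + 2, so there are 9 full weeks plus 2 extra days.
Each full week contributes one Tuesday: 9 so far.
The 2 extra days are Saturday, Sunday — none qualify.
Total: 9 + 0 = 9.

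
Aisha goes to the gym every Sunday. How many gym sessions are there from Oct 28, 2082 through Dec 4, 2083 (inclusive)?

Oct 28, 2082 is a Wednesday.
The range spans 403 days (inclusive of both endpoints).
403 = 7 × 57 + 4, so there are 57 full weeks plus 4 extra days.
Each full week contributes one Sunday: 57 so far.
The 4 extra days are Wednesday, Thursday, Friday, Saturday — none qualify.
Total: 57 + 0 = 57.

57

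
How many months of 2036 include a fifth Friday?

4

A month has five Fridays exactly when Friday falls within its first (length − 28) days.
Jan: 31 days, starts Tue → 5 of Tue, Wed, Thu
Feb: 29 days, starts Fri → 5 of Fri ✓
Mar: 31 days, starts Sat → 5 of Sat, Sun, Mon
Apr: 30 days, starts Tue → 5 of Tue, Wed
May: 31 days, starts Thu → 5 of Thu, Fri, Sat ✓
Jun: 30 days, starts Sun → 5 of Sun, Mon
Jul: 31 days, starts Tue → 5 of Tue, Wed, Thu
Aug: 31 days, starts Fri → 5 of Fri, Sat, Sun ✓
Sep: 30 days, starts Mon → 5 of Mon, Tue
Oct: 31 days, starts Wed → 5 of Wed, Thu, Fri ✓
Nov: 30 days, starts Sat → 5 of Sat, Sun
Dec: 31 days, starts Mon → 5 of Mon, Tue, Wed
Months with five Fridays: Feb, May, Aug, Oct.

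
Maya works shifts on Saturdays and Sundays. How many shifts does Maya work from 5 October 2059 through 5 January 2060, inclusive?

5 October 2059 is a Sunday.
From 5 October 2059 to 5 January 2060 is 93 days inclusive.
93 = 7 × 13 + 2, so there are 13 full weeks plus 2 extra days.
Each full week contributes 2 days from the set (Sat, Sun): 13 × 2 = 26.
The 2 extra days are Sunday, Monday — 1 of them qualifies.
Total: 26 + 1 = 27.

27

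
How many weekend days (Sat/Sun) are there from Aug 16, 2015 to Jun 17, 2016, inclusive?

87

Aug 16, 2015 is a Sunday.
From Aug 16, 2015 to Jun 17, 2016 is 307 days inclusive.
307 = 7 × 43 + 6, so there are 43 full weeks plus 6 extra days.
Each full week contributes 2 weekend days (Sat, Sun): 43 × 2 = 86.
The 6 extra days are Sun, Mon, Tue, Wed, Thu, Fri — 1 of them qualifies.
Total: 86 + 1 = 87.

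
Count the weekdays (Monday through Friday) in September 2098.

22 weekdays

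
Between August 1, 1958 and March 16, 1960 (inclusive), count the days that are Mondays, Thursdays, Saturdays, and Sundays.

339

August 1, 1958 is a Friday.
From August 1, 1958 to March 16, 1960 is 594 days inclusive.
594 = 7 × 84 + 6, so there are 84 full weeks plus 6 extra days.
Each full week contributes 4 days from the set (Mon, Thu, Sat, Sun): 84 × 4 = 336.
The 6 extra days are Friday, Saturday, Sunday, Monday, Tuesday, Wednesday — 3 of them qualify.
Total: 336 + 3 = 339.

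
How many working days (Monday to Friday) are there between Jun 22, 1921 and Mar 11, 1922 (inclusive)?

188 weekdays

Jun 22, 1921 is a Wednesday.
That's 263 days from start to end, counting both.
263 = 7 × 37 + 4, so there are 37 full weeks plus 4 extra days.
Each full week contributes 5 weekdays (Mon–Fri): 37 × 5 = 185.
The 4 extra days are Wednesday, Thursday, Friday, Saturday — 3 of them qualify.
Total: 185 + 3 = 188.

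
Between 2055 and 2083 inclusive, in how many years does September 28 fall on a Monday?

Day of week of September 28 in each year:
2055: Tue, 2056: Thu, 2057: Fri, 2058: Sat, 2059: Sun, 2060: Tue, 2061: Wed, 2062: Thu, 2063: Fri, 2064: Sun, 2065: Mon ✓, 2066: Tue, 2067: Wed, 2068: Fri, 2069: Sat, 2070: Sun, 2071: Mon ✓, 2072: Wed, 2073: Thu, 2074: Fri, 2075: Sat, 2076: Mon ✓, 2077: Tue, 2078: Wed, 2079: Thu, 2080: Sat, 2081: Sun, 2082: Mon ✓, 2083: Tue
Mondays: 2065, 2071, 2076, 2082.

4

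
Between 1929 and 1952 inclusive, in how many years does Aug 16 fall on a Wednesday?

Day of week of August 16 in each year:
1929: Fri, 1930: Sat, 1931: Sun, 1932: Tue, 1933: Wed ✓, 1934: Thu, 1935: Fri, 1936: Sun, 1937: Mon, 1938: Tue, 1939: Wed ✓, 1940: Fri, 1941: Sat, 1942: Sun, 1943: Mon, 1944: Wed ✓, 1945: Thu, 1946: Fri, 1947: Sat, 1948: Mon, 1949: Tue, 1950: Wed ✓, 1951: Thu, 1952: Sat
Wednesdays: 1933, 1939, 1944, 1950.

4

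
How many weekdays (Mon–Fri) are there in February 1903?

20

February 1, 1903 is a Sunday.
That's 28 days from start to end, counting both.
28 = 7 × 4, so the span is exactly 4 full weeks.
Each full week contributes 5 weekdays (Mon–Fri): 4 × 5 = 20.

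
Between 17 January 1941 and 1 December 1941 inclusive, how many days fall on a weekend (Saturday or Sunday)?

17 January 1941 is a Friday.
The range spans 319 days (inclusive of both endpoints).
319 = 7 × 45 + 4, so there are 45 full weeks plus 4 extra days.
Each full week contributes 2 weekend days (Sat, Sun): 45 × 2 = 90.
The 4 extra days are Friday, Saturday, Sunday, Monday — 2 of them qualify.
Total: 90 + 2 = 92.

92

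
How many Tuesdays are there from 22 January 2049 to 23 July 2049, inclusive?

26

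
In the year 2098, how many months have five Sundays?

A month has five Sundays exactly when Sunday falls within its first (length − 28) days.
Jan: 31 days, starts Wed → 5 of Wed, Thu, Fri
Feb: 28 days, starts Sat → 5 of (none)
Mar: 31 days, starts Sat → 5 of Sat, Sun, Mon ✓
Apr: 30 days, starts Tue → 5 of Tue, Wed
May: 31 days, starts Thu → 5 of Thu, Fri, Sat
Jun: 30 days, starts Sun → 5 of Sun, Mon ✓
Jul: 31 days, starts Tue → 5 of Tue, Wed, Thu
Aug: 31 days, starts Fri → 5 of Fri, Sat, Sun ✓
Sep: 30 days, starts Mon → 5 of Mon, Tue
Oct: 31 days, starts Wed → 5 of Wed, Thu, Fri
Nov: 30 days, starts Sat → 5 of Sat, Sun ✓
Dec: 31 days, starts Mon → 5 of Mon, Tue, Wed
Months with five Sundays: Mar, Jun, Aug, Nov.

4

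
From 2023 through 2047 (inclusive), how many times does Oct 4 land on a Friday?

Day of week of October 4 in each year:
2023: Wed, 2024: Fri ✓, 2025: Sat, 2026: Sun, 2027: Mon, 2028: Wed, 2029: Thu, 2030: Fri ✓, 2031: Sat, 2032: Mon, 2033: Tue, 2034: Wed, 2035: Thu, 2036: Sat, 2037: Sun, 2038: Mon, 2039: Tue, 2040: Thu, 2041: Fri ✓, 2042: Sat, 2043: Sun, 2044: Tue, 2045: Wed, 2046: Thu, 2047: Fri ✓
Fridays: 2024, 2030, 2041, 2047.

4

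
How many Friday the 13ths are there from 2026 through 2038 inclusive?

22

Friday-the-13ths by year:
2026: Feb, Mar, Nov
2027: Aug
2028: Oct
2029: Apr, Jul
2030: Sep, Dec
2031: Jun
2032: Feb, Aug
2033: May
2034: Jan, Oct
2035: Apr, Jul
2036: Jun
2037: Feb, Mar, Nov
2038: Aug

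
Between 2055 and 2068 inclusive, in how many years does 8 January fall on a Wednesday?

1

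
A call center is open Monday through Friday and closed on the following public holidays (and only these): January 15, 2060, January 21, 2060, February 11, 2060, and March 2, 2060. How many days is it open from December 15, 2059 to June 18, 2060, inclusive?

131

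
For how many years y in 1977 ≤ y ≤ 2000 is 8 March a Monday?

3

Day of week of March 8 in each year:
1977: Tue, 1978: Wed, 1979: Thu, 1980: Sat, 1981: Sun, 1982: Mon ✓, 1983: Tue, 1984: Thu, 1985: Fri, 1986: Sat, 1987: Sun, 1988: Tue, 1989: Wed, 1990: Thu, 1991: Fri, 1992: Sun, 1993: Mon ✓, 1994: Tue, 1995: Wed, 1996: Fri, 1997: Sat, 1998: Sun, 1999: Mon ✓, 2000: Wed
Mondays: 1982, 1993, 1999.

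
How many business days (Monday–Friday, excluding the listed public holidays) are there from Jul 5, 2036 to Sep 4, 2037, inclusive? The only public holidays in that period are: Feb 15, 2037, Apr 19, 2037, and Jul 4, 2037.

Jul 5, 2036 is a Saturday.
From Jul 5, 2036 to Sep 4, 2037 is 427 days inclusive.
427 = 7 × 61, so the span is exactly 61 full weeks.
Each full week contributes 5 weekdays (Mon–Fri): 61 × 5 = 305.
Total: 305.
Holidays: Feb 15, 2037 (Sun); Apr 19, 2037 (Sun); Jul 4, 2037 (Sat).
None of the 3 holidays fall on a weekday, so nothing to subtract.
Business days: 305 − 0 = 305.

305 business days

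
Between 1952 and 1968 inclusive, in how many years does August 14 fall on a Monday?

2

Day of week of August 14 in each year:
1952: Thu, 1953: Fri, 1954: Sat, 1955: Sun, 1956: Tue, 1957: Wed, 1958: Thu, 1959: Fri, 1960: Sun, 1961: Mon ✓, 1962: Tue, 1963: Wed, 1964: Fri, 1965: Sat, 1966: Sun, 1967: Mon ✓, 1968: Wed
Mondays: 1961, 1967.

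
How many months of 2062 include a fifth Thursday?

A month has five Thursdays exactly when Thursday falls within its first (length − 28) days.
Jan: 31 days, starts Sun → 5 of Sun, Mon, Tue
Feb: 28 days, starts Wed → 5 of (none)
Mar: 31 days, starts Wed → 5 of Wed, Thu, Fri ✓
Apr: 30 days, starts Sat → 5 of Sat, Sun
May: 31 days, starts Mon → 5 of Mon, Tue, Wed
Jun: 30 days, starts Thu → 5 of Thu, Fri ✓
Jul: 31 days, starts Sat → 5 of Sat, Sun, Mon
Aug: 31 days, starts Tue → 5 of Tue, Wed, Thu ✓
Sep: 30 days, starts Fri → 5 of Fri, Sat
Oct: 31 days, starts Sun → 5 of Sun, Mon, Tue
Nov: 30 days, starts Wed → 5 of Wed, Thu ✓
Dec: 31 days, starts Fri → 5 of Fri, Sat, Sun
Months with five Thursdays: Mar, Jun, Aug, Nov.

4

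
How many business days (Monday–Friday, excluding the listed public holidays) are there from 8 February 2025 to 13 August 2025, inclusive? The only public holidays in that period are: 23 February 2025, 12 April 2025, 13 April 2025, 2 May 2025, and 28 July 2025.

131

8 February 2025 is a Saturday.
From 8 February 2025 to 13 August 2025 is 187 days inclusive.
187 = 7 × 26 + 5, so there are 26 full weeks plus 5 extra days.
Each full week contributes 5 weekdays (Mon–Fri): 26 × 5 = 130.
The 5 extra days are Saturday, Sunday, Monday, Tuesday, Wednesday — 3 of them qualify.
Total: 130 + 3 = 133.
Holidays: 23 February 2025 (Sun); 12 April 2025 (Sat); 13 April 2025 (Sun); 2 May 2025 (Fri); 28 July 2025 (Mon).
2 of the 5 holidays fall on weekdays; the rest are weekends and were already excluded.
Business days: 133 − 2 = 131.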